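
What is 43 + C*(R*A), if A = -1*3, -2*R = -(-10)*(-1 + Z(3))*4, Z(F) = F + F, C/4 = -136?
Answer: -163157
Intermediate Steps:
C = -544 (C = 4*(-136) = -544)
Z(F) = 2*F
R = -100 (R = -(-(-10)*(-1 + 2*3))*4/2 = -(-(-10)*(-1 + 6))*4/2 = -(-(-10)*5)*4/2 = -(-5*(-10))*4/2 = -25*4 = -1/2*200 = -100)
A = -3
43 + C*(R*A) = 43 - (-54400)*(-3) = 43 - 544*300 = 43 - 163200 = -163157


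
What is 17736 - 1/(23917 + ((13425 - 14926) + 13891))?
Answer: 643940951/36307 ≈ 17736.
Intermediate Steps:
17736 - 1/(23917 + ((13425 - 14926) + 13891)) = 17736 - 1/(23917 + (-1501 + 13891)) = 17736 - 1/(23917 + 12390) = 17736 - 1/36307 = 643940951/36307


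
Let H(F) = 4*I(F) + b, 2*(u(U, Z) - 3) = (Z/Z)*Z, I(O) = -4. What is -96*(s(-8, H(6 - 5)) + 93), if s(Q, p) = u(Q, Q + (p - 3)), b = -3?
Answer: -7776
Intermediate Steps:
u(U, Z) = 3 + Z/2 (u(U, Z) = 3 + ((Z/Z)*Z)/2 = 3 + (1*Z)/2 = 3 + Z/2)
H(F) = -19 (H(F) = 4*(-4) - 3 = -16 - 3 = -19)
s(Q, p) = 3/2 + Q/2 + p/2 (s(Q, p) = 3 + (Q + (p - 3))/2 = 3 + (Q + (-3 + p))/2 = 3 + (-3 + Q + p)/2 = 3 + (-3/2 + Q/2 + p/2) = 3/2 + Q/2 + p/2)
-96*(s(-8, H(6 - 5)) + 93) = -96*((3/2 + (½)*(-8) + (½)*(-19)) + 93) = -96*((3/2 - 4 - 19/2) + 93) = -96*(-12 + 93) = -96*81 = -7776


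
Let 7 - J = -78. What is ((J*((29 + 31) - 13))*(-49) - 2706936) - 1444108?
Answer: -4346799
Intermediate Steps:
J = 85 (J = 7 - 1*(-78) = 7 + 78 = 85)
((J*((29 + 31) - 13))*(-49) - 2706936) - 1444108 = ((85*((29 + 31) - 13))*(-49) - 2706936) - 1444108 = ((85*(60 - 13))*(-49) - 2706936) - 1444108 = ((85*47)*(-49) - 2706936) - 1444108 = (3995*(-49) - 2706936) - 1444108 = (-195755 - 2706936) - 1444108 = -2902691 - 1444108 = -4346799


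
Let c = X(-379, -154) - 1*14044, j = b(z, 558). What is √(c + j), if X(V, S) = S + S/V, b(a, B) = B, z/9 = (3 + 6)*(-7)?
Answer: I*√1959204874/379 ≈ 116.79*I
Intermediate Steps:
z = -567 (z = 9*((3 + 6)*(-7)) = 9*(9*(-7)) = 9*(-63) = -567)
j = 558
c = -5380888/379 (c = (-154 - 154/(-379)) - 1*14044 = (-154 - 154*(-1/379)) - 14044 = (-154 + 154/379) - 14044 = -58212/379 - 14044 = -5380888/379 ≈ -14198.)
√(c + j) = √(-5380888/379 + 558) = √(-5169406/379) = I*√1959204874/379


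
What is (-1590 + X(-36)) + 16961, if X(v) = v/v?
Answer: 15372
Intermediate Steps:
X(v) = 1
(-1590 + X(-36)) + 16961 = (-1590 + 1) + 16961 = -1589 + 16961 = 15372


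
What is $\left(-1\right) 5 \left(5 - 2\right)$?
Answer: $-15$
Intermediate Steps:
$\left(-1\right) 5 \left(5 - 2\right) = \left(-5\right) 3 = -15$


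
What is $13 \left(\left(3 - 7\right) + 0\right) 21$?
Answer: $-1092$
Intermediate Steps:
$13 \left(\left(3 - 7\right) + 0\right) 21 = 13 \left(-4 + 0\right) 21 = 13 \left(-4\right) 21 = \left(-52\right) 21 = -1092$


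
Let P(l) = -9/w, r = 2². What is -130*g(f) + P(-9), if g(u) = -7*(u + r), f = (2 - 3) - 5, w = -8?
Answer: -14551/8 ≈ -1818.9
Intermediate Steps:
r = 4
f = -6 (f = -1 - 5 = -6)
g(u) = -28 - 7*u (g(u) = -7*(u + 4) = -7*(4 + u) = -28 - 7*u)
P(l) = 9/8 (P(l) = -9/(-8) = -9*(-⅛) = 9/8)
-130*g(f) + P(-9) = -130*(-28 - 7*(-6)) + 9/8 = -130*(-28 + 42) + 9/8 = -130*14 + 9/8 = -1820 + 9/8 = -14551/8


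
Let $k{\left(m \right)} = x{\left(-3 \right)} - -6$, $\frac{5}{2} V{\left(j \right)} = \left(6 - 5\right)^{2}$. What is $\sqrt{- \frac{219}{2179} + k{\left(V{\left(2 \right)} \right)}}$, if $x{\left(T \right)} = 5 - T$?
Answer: $\frac{\sqrt{65995373}}{2179} \approx 3.7282$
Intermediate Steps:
$V{\left(j \right)} = \frac{2}{5}$ ($V{\left(j \right)} = \frac{2 \left(6 - 5\right)^{2}}{5} = \frac{2 \cdot 1^{2}}{5} = \frac{2}{5} \cdot 1 = \frac{2}{5}$)
$k{\left(m \right)} = 14$ ($k{\left(m \right)} = \left(5 - -3\right) - -6 = \left(5 + 3\right) + 6 = 8 + 6 = 14$)
$\sqrt{- \frac{219}{2179} + k{\left(V{\left(2 \right)} \right)}} = \sqrt{- \frac{219}{2179} + 14} = \sqrt{\frac{30287}{2179}} = \frac{\sqrt{65995373}}{2179}$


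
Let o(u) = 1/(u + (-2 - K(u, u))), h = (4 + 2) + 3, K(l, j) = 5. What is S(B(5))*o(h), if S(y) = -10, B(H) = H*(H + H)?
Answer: -5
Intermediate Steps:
B(H) = 2*H² (B(H) = H*(2*H) = 2*H²)
h = 9 (h = 6 + 3 = 9)
o(u) = 1/(-7 + u) (o(u) = 1/(u + (-2 - 1*5)) = 1/(u + (-2 - 5)) = 1/(u - 7) = 1/(-7 + u))
S(B(5))*o(h) = -10/(-7 + 9) = -10/2 = -10*½ = -5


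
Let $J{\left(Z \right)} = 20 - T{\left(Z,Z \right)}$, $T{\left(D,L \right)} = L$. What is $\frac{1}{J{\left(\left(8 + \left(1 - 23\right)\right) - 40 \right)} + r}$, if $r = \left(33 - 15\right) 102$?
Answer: $\frac{1}{1910} \approx 0.00052356$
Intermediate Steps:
$J{\left(Z \right)} = 20 - Z$
$r = 1836$ ($r = 18 \cdot 102 = 1836$)
$\frac{1}{J{\left(\left(8 + \left(1 - 23\right)\right) - 40 \right)} + r} = \frac{1}{\left(20 - \left(\left(8 + \left(1 - 23\right)\right) - 40\right)\right) + 1836} = \frac{1}{\left(20 - \left(\left(8 - 22\right) - 40\right)\right) + 1836} = \frac{1}{\left(20 - \left(-14 - 40\right)\right) + 1836} = \frac{1}{\left(20 - -54\right) + 1836} = \frac{1}{\left(20 + 54\right) + 1836} = \frac{1}{74 + 1836} = \frac{1}{1910}$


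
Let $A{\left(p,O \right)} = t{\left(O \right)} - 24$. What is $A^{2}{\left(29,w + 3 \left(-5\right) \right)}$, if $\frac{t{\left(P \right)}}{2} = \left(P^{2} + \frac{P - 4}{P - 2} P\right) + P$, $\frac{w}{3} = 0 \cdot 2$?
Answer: $\frac{37970244}{289} \approx 1.3139 \cdot 10^{5}$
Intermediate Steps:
$w = 0$ ($w = 3 \cdot 0 \cdot 2 = 3 \cdot 0 = 0$)
$t{\left(P \right)} = 2 P + 2 P^{2} + \frac{2 P \left(-4 + P\right)}{-2 + P}$ ($t{\left(P \right)} = 2 \left(\left(P^{2} + \frac{P - 4}{P - 2} P\right) + P\right) = 2 \left(\left(P^{2} + \frac{-4 + P}{-2 + P} P\right) + P\right) = 2 \left(\left(P^{2} + \frac{P \left(-4 + P\right)}{-2 + P}\right) + P\right) = 2 \left(P + P^{2} + \frac{P \left(-4 + P\right)}{-2 + P}\right) = 2 P + 2 P^{2} + \frac{2 P \left(-4 + P\right)}{-2 + P}$)
$A{\left(p,O \right)} = -24 + \frac{2 O \left(-6 + O^{2}\right)}{-2 + O}$ ($A{\left(p,O \right)} = \frac{2 O \left(-6 + O^{2}\right)}{-2 + O} - 24 = -24 + \frac{2 O \left(-6 + O^{2}\right)}{-2 + O}$)
$A^{2}{\left(29,w + 3 \left(-5\right) \right)} = \left(\frac{2 \left(24 + \left(0 + 3 \left(-5\right)\right)^{3} - 18 \left(0 + 3 \left(-5\right)\right)\right)}{-2 + \left(0 + 3 \left(-5\right)\right)}\right)^{2} = \left(\frac{2 \left(24 + \left(0 - 15\right)^{3} - 18 \left(0 - 15\right)\right)}{-2 + \left(0 - 15\right)}\right)^{2} = \left(\frac{2 \left(24 + \left(-15\right)^{3} - -270\right)}{-2 - 15}\right)^{2} = \left(\frac{2 \left(24 - 3375 + 270\right)}{-17}\right)^{2} = \left(2 \left(- \frac{1}{17}\right) \left(-3081\right)\right)^{2} = \left(\frac{6162}{17}\right)^{2} = \frac{37970244}{289}$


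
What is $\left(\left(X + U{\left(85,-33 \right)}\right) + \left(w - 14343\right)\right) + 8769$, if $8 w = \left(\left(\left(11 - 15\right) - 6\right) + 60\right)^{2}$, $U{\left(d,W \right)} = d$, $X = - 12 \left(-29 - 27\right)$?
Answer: $- \frac{9009}{2} \approx -4504.5$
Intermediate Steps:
$X = 672$ ($X = \left(-12\right) \left(-56\right) = 672$)
$w = \frac{625}{2}$ ($w = \frac{\left(\left(\left(11 - 15\right) - 6\right) + 60\right)^{2}}{8} = \frac{\left(\left(-4 - 6\right) + 60\right)^{2}}{8} = \frac{\left(-10 + 60\right)^{2}}{8} = \frac{50^{2}}{8} = \frac{1}{8} \cdot 2500 = \frac{625}{2} \approx 312.5$)
$\left(\left(X + U{\left(85,-33 \right)}\right) + \left(w - 14343\right)\right) + 8769 = \left(\left(672 + 85\right) + \left(\frac{625}{2} - 14343\right)\right) + 8769 = \left(757 + \left(\frac{625}{2} - 14343\right)\right) + 8769 = \left(757 - \frac{28061}{2}\right) + 8769 = - \frac{26547}{2} + 8769 = - \frac{9009}{2}$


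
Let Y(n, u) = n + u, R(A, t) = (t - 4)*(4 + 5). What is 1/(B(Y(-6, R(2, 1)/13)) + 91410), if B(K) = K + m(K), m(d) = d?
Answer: 13/1188120 ≈ 1.0942e-5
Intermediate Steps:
R(A, t) = -36 + 9*t (R(A, t) = (-4 + t)*9 = -36 + 9*t)
B(K) = 2*K (B(K) = K + K = 2*K)
1/(B(Y(-6, R(2, 1)/13)) + 91410) = 1/(2*(-6 + (-36 + 9*1)/13) + 91410) = 1/(2*(-6 + (-36 + 9)*(1/13)) + 91410) = 1/(2*(-6 - 27*1/13) + 91410) = 1/(2*(-6 - 27/13) + 91410) = 1/(2*(-105/13) + 91410) = 1/(-210/13 + 91410) = 1/(1188120/13) = 13/1188120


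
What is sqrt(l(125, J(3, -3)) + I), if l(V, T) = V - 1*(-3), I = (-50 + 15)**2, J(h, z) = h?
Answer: sqrt(1353) ≈ 36.783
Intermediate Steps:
I = 1225 (I = (-35)**2 = 1225)
l(V, T) = 3 + V (l(V, T) = V + 3 = 3 + V)
sqrt(l(125, J(3, -3)) + I) = sqrt((3 + 125) + 1225) = sqrt(128 + 1225) = sqrt(1353)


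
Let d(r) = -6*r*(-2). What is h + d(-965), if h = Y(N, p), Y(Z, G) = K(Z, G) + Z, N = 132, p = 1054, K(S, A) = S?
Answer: -11316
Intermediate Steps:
d(r) = 12*r
Y(Z, G) = 2*Z (Y(Z, G) = Z + Z = 2*Z)
h = 264 (h = 2*132 = 264)
h + d(-965) = 264 + 12*(-965) = 264 - 11580 = -11316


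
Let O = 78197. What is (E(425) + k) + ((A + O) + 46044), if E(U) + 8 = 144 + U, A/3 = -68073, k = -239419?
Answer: -318836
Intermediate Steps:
A = -204219 (A = 3*(-68073) = -204219)
E(U) = 136 + U (E(U) = -8 + (144 + U) = 136 + U)
(E(425) + k) + ((A + O) + 46044) = ((136 + 425) - 239419) + ((-204219 + 78197) + 46044) = (561 - 239419) + (-126022 + 46044) = -238858 - 79978 = -318836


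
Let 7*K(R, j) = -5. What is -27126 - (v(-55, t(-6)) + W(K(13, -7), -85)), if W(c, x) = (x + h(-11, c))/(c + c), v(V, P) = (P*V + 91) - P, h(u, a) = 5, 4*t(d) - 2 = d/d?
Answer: -27231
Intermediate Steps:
t(d) = ¾ (t(d) = ½ + (d/d)/4 = ½ + (¼)*1 = ½ + ¼ = ¾)
K(R, j) = -5/7 (K(R, j) = (⅐)*(-5) = -5/7)
v(V, P) = 91 - P + P*V (v(V, P) = (91 + P*V) - P = 91 - P + P*V)
W(c, x) = (5 + x)/(2*c) (W(c, x) = (x + 5)/(c + c) = (5 + x)/((2*c)) = (5 + x)*(1/(2*c)) = (5 + x)/(2*c))
-27126 - (v(-55, t(-6)) + W(K(13, -7), -85)) = -27126 - ((91 - 1*¾ + (¾)*(-55)) + (5 - 85)/(2*(-5/7))) = -27126 - ((91 - ¾ - 165/4) + (½)*(-7/5)*(-80)) = -27126 - (49 + 56) = -27126 - 1*105 = -27126 - 105 = -27231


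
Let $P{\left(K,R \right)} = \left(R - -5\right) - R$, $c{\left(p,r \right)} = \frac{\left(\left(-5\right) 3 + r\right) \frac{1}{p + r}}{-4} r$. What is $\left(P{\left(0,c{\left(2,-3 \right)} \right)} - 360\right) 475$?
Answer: $-168625$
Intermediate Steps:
$c{\left(p,r \right)} = - \frac{r \left(-15 + r\right)}{4 \left(p + r\right)}$ ($c{\left(p,r \right)} = \frac{-15 + r}{p + r} \left(- \frac{1}{4}\right) r = - \frac{-15 + r}{4 \left(p + r\right)} r = - \frac{r \left(-15 + r\right)}{4 \left(p + r\right)}$)
$P{\left(K,R \right)} = 5$ ($P{\left(K,R \right)} = \left(R + 5\right) - R = \left(5 + R\right) - R = 5$)
$\left(P{\left(0,c{\left(2,-3 \right)} \right)} - 360\right) 475 = \left(5 - 360\right) 475 = \left(-355\right) 475 = -168625$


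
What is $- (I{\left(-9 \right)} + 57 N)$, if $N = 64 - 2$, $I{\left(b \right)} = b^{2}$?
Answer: $-3615$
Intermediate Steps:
$N = 62$ ($N = 64 - 2 = 62$)
$- (I{\left(-9 \right)} + 57 N) = - (\left(-9\right)^{2} + 57 \cdot 62) = - (81 + 3534) = \left(-1\right) 3615 = -3615$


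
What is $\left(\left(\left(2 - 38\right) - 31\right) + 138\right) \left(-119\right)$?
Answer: $-8449$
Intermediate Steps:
$\left(\left(\left(2 - 38\right) - 31\right) + 138\right) \left(-119\right) = \left(\left(-36 - 31\right) + 138\right) \left(-119\right) = \left(-67 + 138\right) \left(-119\right) = 71 \left(-119\right) = -8449$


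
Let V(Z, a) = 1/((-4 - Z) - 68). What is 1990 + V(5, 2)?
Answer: 153229/77 ≈ 1990.0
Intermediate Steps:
V(Z, a) = 1/(-72 - Z)
1990 + V(5, 2) = 1990 - 1/(72 + 5) = 1990 - 1/77 = 153229/77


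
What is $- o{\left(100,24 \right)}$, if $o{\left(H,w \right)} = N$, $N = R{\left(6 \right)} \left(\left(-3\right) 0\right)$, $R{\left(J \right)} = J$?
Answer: $0$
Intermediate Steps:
$N = 0$ ($N = 6 \left(\left(-3\right) 0\right) = 6 \cdot 0 = 0$)
$o{\left(H,w \right)} = 0$
$- o{\left(100,24 \right)} = \left(-1\right) 0 = 0$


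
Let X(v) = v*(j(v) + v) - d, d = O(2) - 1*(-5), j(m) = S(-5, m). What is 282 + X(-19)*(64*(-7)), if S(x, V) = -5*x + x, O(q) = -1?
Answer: 10586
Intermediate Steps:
S(x, V) = -4*x
j(m) = 20 (j(m) = -4*(-5) = 20)
d = 4 (d = -1 - 1*(-5) = -1 + 5 = 4)
X(v) = -4 + v*(20 + v) (X(v) = v*(20 + v) - 1*4 = v*(20 + v) - 4 = -4 + v*(20 + v))
282 + X(-19)*(64*(-7)) = 282 + (-4 + (-19)² + 20*(-19))*(64*(-7)) = 282 + (-4 + 361 - 380)*(-448) = 282 - 23*(-448) = 282 + 10304 = 10586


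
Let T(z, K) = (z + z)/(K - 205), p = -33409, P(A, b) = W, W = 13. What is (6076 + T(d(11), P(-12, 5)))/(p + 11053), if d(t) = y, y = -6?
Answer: -97217/357696 ≈ -0.27179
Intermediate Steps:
P(A, b) = 13
d(t) = -6
T(z, K) = 2*z/(-205 + K) (T(z, K) = (2*z)/(-205 + K) = 2*z/(-205 + K))
(6076 + T(d(11), P(-12, 5)))/(p + 11053) = (6076 + 2*(-6)/(-205 + 13))/(-33409 + 11053) = (6076 + 2*(-6)/(-192))/(-22356) = (6076 + 2*(-6)*(-1/192))*(-1/22356) = (6076 + 1/16)*(-1/22356) = (97217/16)*(-1/22356) = -97217/357696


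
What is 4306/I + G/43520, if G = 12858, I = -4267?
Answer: -3898001/5461760 ≈ -0.71369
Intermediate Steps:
4306/I + G/43520 = 4306/(-4267) + 12858/43520 = 4306*(-1/4267) + 12858*(1/43520) = -4306/4267 + 6429/21760 = -3898001/5461760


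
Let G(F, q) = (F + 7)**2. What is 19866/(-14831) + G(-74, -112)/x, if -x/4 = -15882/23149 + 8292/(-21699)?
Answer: 11133114181484715/10610592280808 ≈ 1049.2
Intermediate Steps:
x = 715433368/167436717 (x = -4*(-15882/23149 + 8292/(-21699)) = -4*(-15882*1/23149 + 8292*(-1/21699)) = -4*(-15882/23149 - 2764/7233) = -4*(-178858342/167436717) = 715433368/167436717 ≈ 4.2729)
G(F, q) = (7 + F)**2
19866/(-14831) + G(-74, -112)/x = 19866/(-14831) + (7 - 74)**2/(715433368/167436717) = 19866*(-1/14831) + (-67)**2*(167436717/715433368) = -19866/14831 + 4489*(167436717/715433368) = -19866/14831 + 751623422613/715433368 = 11133114181484715/10610592280808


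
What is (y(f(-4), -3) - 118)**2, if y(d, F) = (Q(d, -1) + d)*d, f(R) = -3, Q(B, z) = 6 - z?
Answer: 16900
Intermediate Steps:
y(d, F) = d*(7 + d) (y(d, F) = ((6 - 1*(-1)) + d)*d = ((6 + 1) + d)*d = (7 + d)*d = d*(7 + d))
(y(f(-4), -3) - 118)**2 = (-3*(7 - 3) - 118)**2 = (-3*4 - 118)**2 = (-12 - 118)**2 = (-130)**2 = 16900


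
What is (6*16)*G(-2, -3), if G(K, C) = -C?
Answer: 288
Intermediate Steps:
(6*16)*G(-2, -3) = (6*16)*(-1*(-3)) = 96*3 = 288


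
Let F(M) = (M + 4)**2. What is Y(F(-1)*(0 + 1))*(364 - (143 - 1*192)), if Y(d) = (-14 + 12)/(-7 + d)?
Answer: -413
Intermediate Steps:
F(M) = (4 + M)**2
Y(d) = -2/(-7 + d)
Y(F(-1)*(0 + 1))*(364 - (143 - 1*192)) = (-2/(-7 + (4 - 1)**2*(0 + 1)))*(364 - (143 - 1*192)) = (-2/(-7 + 3**2*1))*(364 - (143 - 192)) = (-2/(-7 + 9*1))*(364 - 1*(-49)) = (-2/(-7 + 9))*(364 + 49) = -2/2*413 = -2*1/2*413 = -1*413 = -413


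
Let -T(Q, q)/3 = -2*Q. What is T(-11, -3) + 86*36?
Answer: 3030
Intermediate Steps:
T(Q, q) = 6*Q (T(Q, q) = -(-6)*Q = 6*Q)
T(-11, -3) + 86*36 = 6*(-11) + 86*36 = -66 + 3096 = 3030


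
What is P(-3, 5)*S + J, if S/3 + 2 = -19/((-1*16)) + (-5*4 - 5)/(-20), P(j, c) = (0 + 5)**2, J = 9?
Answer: 669/16 ≈ 41.813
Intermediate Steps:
P(j, c) = 25 (P(j, c) = 5**2 = 25)
S = 21/16 (S = -6 + 3*(-19/((-1*16)) + (-5*4 - 5)/(-20)) = -6 + 3*(-19/(-16) + (-20 - 5)*(-1/20)) = -6 + 3*(-19*(-1/16) - 25*(-1/20)) = -6 + 3*(19/16 + 5/4) = -6 + 3*(39/16) = -6 + 117/16 = 21/16 ≈ 1.3125)
P(-3, 5)*S + J = 25*(21/16) + 9 = 525/16 + 9 = 669/16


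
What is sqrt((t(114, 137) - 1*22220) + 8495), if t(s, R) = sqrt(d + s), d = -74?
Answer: sqrt(-13725 + 2*sqrt(10)) ≈ 117.13*I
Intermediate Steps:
t(s, R) = sqrt(-74 + s)
sqrt((t(114, 137) - 1*22220) + 8495) = sqrt((sqrt(-74 + 114) - 1*22220) + 8495) = sqrt((sqrt(40) - 22220) + 8495) = sqrt((2*sqrt(10) - 22220) + 8495) = sqrt((-22220 + 2*sqrt(10)) + 8495) = sqrt(-13725 + 2*sqrt(10))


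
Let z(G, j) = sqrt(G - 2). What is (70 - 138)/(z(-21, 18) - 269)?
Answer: 4573/18096 + 17*I*sqrt(23)/18096 ≈ 0.25271 + 0.0045054*I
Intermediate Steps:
z(G, j) = sqrt(-2 + G)
(70 - 138)/(z(-21, 18) - 269) = (70 - 138)/(sqrt(-2 - 21) - 269) = -68/(sqrt(-23) - 269) = -68/(I*sqrt(23) - 269) = -68/(-269 + I*sqrt(23))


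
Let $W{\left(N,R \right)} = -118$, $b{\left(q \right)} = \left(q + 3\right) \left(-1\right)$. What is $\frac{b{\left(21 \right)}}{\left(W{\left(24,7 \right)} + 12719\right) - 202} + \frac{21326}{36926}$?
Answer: $\frac{43922475}{76307579} \approx 0.5756$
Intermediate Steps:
$b{\left(q \right)} = -3 - q$ ($b{\left(q \right)} = \left(3 + q\right) \left(-1\right) = -3 - q$)
$\frac{b{\left(21 \right)}}{\left(W{\left(24,7 \right)} + 12719\right) - 202} + \frac{21326}{36926} = \frac{-3 - 21}{\left(-118 + 12719\right) - 202} + \frac{21326}{36926} = \frac{-3 - 21}{12601 - 202} + 21326 \cdot \frac{1}{36926} = - \frac{24}{12399} + \frac{10663}{18463} = \left(-24\right) \frac{1}{12399} + \frac{10663}{18463} = - \frac{8}{4133} + \frac{10663}{18463} = \frac{43922475}{76307579}$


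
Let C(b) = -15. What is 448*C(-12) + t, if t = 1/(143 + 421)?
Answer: -3790079/564 ≈ -6720.0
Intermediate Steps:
t = 1/564 ≈ 0.0017731
448*C(-12) + t = 448*(-15) + 1/564 = -6720 + 1/564 = -3790079/564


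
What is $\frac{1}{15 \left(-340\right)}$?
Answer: $- \frac{1}{5100} \approx -0.00019608$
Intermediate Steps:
$\frac{1}{15 \left(-340\right)} = \frac{1}{-5100} = - \frac{1}{5100}$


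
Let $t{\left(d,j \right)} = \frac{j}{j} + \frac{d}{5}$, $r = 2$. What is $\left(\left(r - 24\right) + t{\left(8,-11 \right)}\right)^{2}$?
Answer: $\frac{9409}{25} \approx 376.36$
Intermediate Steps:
$t{\left(d,j \right)} = 1 + \frac{d}{5}$ ($t{\left(d,j \right)} = 1 + d \frac{1}{5} = 1 + \frac{d}{5}$)
$\left(\left(r - 24\right) + t{\left(8,-11 \right)}\right)^{2} = \left(\left(2 - 24\right) + \left(1 + \frac{1}{5} \cdot 8\right)\right)^{2} = \left(-22 + \left(1 + \frac{8}{5}\right)\right)^{2} = \left(-22 + \frac{13}{5}\right)^{2} = \left(- \frac{97}{5}\right)^{2} = \frac{9409}{25}$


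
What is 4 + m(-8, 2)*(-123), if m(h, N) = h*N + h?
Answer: 2956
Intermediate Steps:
m(h, N) = h + N*h (m(h, N) = N*h + h = h + N*h)
4 + m(-8, 2)*(-123) = 4 - 8*(1 + 2)*(-123) = 4 - 8*3*(-123) = 4 - 24*(-123) = 4 + 2952 = 2956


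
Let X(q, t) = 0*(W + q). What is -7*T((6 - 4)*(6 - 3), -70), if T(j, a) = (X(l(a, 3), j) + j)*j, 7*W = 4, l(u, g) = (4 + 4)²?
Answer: -252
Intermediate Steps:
l(u, g) = 64 (l(u, g) = 8² = 64)
W = 4/7 (W = (⅐)*4 = 4/7 ≈ 0.57143)
X(q, t) = 0 (X(q, t) = 0*(4/7 + q) = 0)
T(j, a) = j² (T(j, a) = (0 + j)*j = j*j = j²)
-7*T((6 - 4)*(6 - 3), -70) = -7*(6 - 4)²*(6 - 3)² = -7*(2*3)² = -7*6² = -7*36 = -252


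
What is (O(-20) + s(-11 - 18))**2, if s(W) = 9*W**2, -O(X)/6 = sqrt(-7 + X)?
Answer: 57288789 - 272484*I*sqrt(3) ≈ 5.7289e+7 - 4.7196e+5*I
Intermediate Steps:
O(X) = -6*sqrt(-7 + X)
(O(-20) + s(-11 - 18))**2 = (-6*sqrt(-7 - 20) + 9*(-11 - 18)**2)**2 = (-18*I*sqrt(3) + 9*(-29)**2)**2 = (-18*I*sqrt(3) + 9*841)**2 = (-18*I*sqrt(3) + 7569)**2 = (7569 - 18*I*sqrt(3))**2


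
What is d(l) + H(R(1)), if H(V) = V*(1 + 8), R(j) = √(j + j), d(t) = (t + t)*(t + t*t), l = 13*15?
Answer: 14905800 + 9*√2 ≈ 1.4906e+7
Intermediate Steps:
l = 195
d(t) = 2*t*(t + t²) (d(t) = (2*t)*(t + t²) = 2*t*(t + t²))
R(j) = √2*√j (R(j) = √(2*j) = √2*√j)
H(V) = 9*V (H(V) = V*9 = 9*V)
d(l) + H(R(1)) = 2*195²*(1 + 195) + 9*(√2*√1) = 2*38025*196 + 9*(√2*1) = 14905800 + 9*√2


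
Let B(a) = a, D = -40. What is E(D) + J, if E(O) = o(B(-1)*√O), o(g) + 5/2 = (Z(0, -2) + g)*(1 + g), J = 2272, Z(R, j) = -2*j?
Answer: 4467/2 - 10*I*√10 ≈ 2233.5 - 31.623*I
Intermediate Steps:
o(g) = -5/2 + (1 + g)*(4 + g) (o(g) = -5/2 + (-2*(-2) + g)*(1 + g) = -5/2 + (4 + g)*(1 + g) = -5/2 + (1 + g)*(4 + g))
E(O) = 3/2 + O - 5*√O (E(O) = 3/2 + (-√O)² + 5*(-√O) = 3/2 + O - 5*√O)
E(D) + J = (3/2 - 40 - 10*I*√10) + 2272 = (-77/2 - 10*I*√10) + 2272 = 4467/2 - 10*I*√10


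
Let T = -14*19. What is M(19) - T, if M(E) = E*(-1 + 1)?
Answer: 266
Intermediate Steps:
T = -266
M(E) = 0 (M(E) = E*0 = 0)
M(19) - T = 0 - 1*(-266) = 0 + 266 = 266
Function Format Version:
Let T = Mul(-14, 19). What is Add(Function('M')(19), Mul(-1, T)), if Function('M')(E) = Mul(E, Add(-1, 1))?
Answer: 266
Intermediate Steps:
T = -266
Function('M')(E) = 0 (Function('M')(E) = Mul(E, 0) = 0)
Add(Function('M')(19), Mul(-1, T)) = Add(0, Mul(-1, -266)) = Add(0, 266) = 266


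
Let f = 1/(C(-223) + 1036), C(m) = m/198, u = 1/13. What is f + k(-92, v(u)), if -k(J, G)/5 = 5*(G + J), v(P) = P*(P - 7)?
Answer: 80107643212/34628945 ≈ 2313.3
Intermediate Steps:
u = 1/13 ≈ 0.076923
C(m) = m/198 (C(m) = m*(1/198) = m/198)
f = 198/204905 (f = 1/((1/198)*(-223) + 1036) = 1/(-223/198 + 1036) = 1/(204905/198) = 198/204905 ≈ 0.00096630)
v(P) = P*(-7 + P)
k(J, G) = -25*G - 25*J (k(J, G) = -25*(G + J) = -5*(5*G + 5*J) = -25*G - 25*J)
f + k(-92, v(u)) = 198/204905 + (-25*(-7 + 1/13)/13 - 25*(-92)) = 198/204905 + (-25*(-90)/(13*13) + 2300) = 198/204905 + (-25*(-90/169) + 2300) = 198/204905 + (2250/169 + 2300) = 198/204905 + 390950/169 = 80107643212/34628945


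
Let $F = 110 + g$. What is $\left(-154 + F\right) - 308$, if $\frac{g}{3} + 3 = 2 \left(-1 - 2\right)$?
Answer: $-379$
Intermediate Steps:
$g = -27$ ($g = -9 + 3 \cdot 2 \left(-1 - 2\right) = -9 + 3 \cdot 2 \left(-3\right) = -9 + 3 \left(-6\right) = -9 - 18 = -27$)
$F = 83$ ($F = 110 - 27 = 83$)
$\left(-154 + F\right) - 308 = \left(-154 + 83\right) - 308 = -71 - 308 = -379$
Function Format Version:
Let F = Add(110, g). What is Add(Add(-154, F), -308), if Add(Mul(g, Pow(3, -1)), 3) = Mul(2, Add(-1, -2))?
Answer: -379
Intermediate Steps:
g = -27 (g = Add(-9, Mul(3, Mul(2, Add(-1, -2)))) = Add(-9, Mul(3, Mul(2, -3))) = Add(-9, Mul(3, -6)) = Add(-9, -18) = -27)
F = 83 (F = Add(110, -27) = 83)
Add(Add(-154, F), -308) = Add(Add(-154, 83), -308) = Add(-71, -308) = -379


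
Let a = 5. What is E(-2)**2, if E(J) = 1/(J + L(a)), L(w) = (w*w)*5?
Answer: 1/15129 ≈ 6.6098e-5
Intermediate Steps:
L(w) = 5*w**2 (L(w) = w**2*5 = 5*w**2)
E(J) = 1/(125 + J) (E(J) = 1/(J + 5*5**2) = 1/(J + 5*25) = 1/(J + 125) = 1/(125 + J))
E(-2)**2 = (1/(125 - 2))**2 = (1/123)**2 = 1/15129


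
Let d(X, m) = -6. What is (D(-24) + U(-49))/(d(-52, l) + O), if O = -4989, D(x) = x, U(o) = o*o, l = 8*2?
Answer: -2377/4995 ≈ -0.47588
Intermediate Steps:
l = 16
U(o) = o²
(D(-24) + U(-49))/(d(-52, l) + O) = (-24 + (-49)²)/(-6 - 4989) = (-24 + 2401)/(-4995) = 2377*(-1/4995) = -2377/4995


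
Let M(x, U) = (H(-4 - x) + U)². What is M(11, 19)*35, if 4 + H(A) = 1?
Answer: 8960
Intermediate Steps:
H(A) = -3 (H(A) = -4 + 1 = -3)
M(x, U) = (-3 + U)²
M(11, 19)*35 = (-3 + 19)²*35 = 16²*35 = 256*35 = 8960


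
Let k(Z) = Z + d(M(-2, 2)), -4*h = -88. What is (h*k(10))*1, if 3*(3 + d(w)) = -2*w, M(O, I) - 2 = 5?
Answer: 154/3 ≈ 51.333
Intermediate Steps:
h = 22 (h = -¼*(-88) = 22)
M(O, I) = 7 (M(O, I) = 2 + 5 = 7)
d(w) = -3 - 2*w/3 (d(w) = -3 + (-2*w)/3 = -3 - 2*w/3)
k(Z) = -23/3 + Z (k(Z) = Z + (-3 - ⅔*7) = Z + (-3 - 14/3) = Z - 23/3 = -23/3 + Z)
(h*k(10))*1 = (22*(-23/3 + 10))*1 = (22*(7/3))*1 = (154/3)*1 = 154/3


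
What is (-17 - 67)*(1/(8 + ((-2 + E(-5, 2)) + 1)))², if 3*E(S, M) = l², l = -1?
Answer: -189/121 ≈ -1.5620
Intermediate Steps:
E(S, M) = ⅓ (E(S, M) = (⅓)*(-1)² = (⅓)*1 = ⅓)
(-17 - 67)*(1/(8 + ((-2 + E(-5, 2)) + 1)))² = (-17 - 67)*(1/(8 + ((-2 + ⅓) + 1)))² = -84/(8 + (-5/3 + 1))² = -84/(8 - ⅔)² = -84*(1/(22/3))² = -84*(3/22)² = -84*9/484 = -189/121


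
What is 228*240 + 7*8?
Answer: 54776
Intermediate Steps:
228*240 + 7*8 = 54720 + 56 = 54776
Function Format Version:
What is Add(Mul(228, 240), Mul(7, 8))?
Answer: 54776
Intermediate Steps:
Add(Mul(228, 240), Mul(7, 8)) = Add(54720, 56) = 54776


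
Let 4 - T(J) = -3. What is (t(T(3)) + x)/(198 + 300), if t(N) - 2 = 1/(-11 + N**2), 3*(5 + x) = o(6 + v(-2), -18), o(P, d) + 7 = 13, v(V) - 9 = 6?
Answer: -37/18924 ≈ -0.0019552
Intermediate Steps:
v(V) = 15 (v(V) = 9 + 6 = 15)
T(J) = 7 (T(J) = 4 - 1*(-3) = 4 + 3 = 7)
o(P, d) = 6 (o(P, d) = -7 + 13 = 6)
x = -3 (x = -5 + (1/3)*6 = -5 + 2 = -3)
t(N) = 2 + 1/(-11 + N**2)
(t(T(3)) + x)/(198 + 300) = ((-21 + 2*7**2)/(-11 + 7**2) - 3)/(198 + 300) = ((-21 + 2*49)/(-11 + 49) - 3)/498 = ((-21 + 98)/38 - 3)*(1/498) = ((1/38)*77 - 3)*(1/498) = (77/38 - 3)*(1/498) = -37/38*1/498 = -37/18924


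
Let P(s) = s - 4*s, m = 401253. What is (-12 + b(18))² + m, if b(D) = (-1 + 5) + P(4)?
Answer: 401653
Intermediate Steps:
P(s) = -3*s
b(D) = -8 (b(D) = (-1 + 5) - 3*4 = 4 - 12 = -8)
(-12 + b(18))² + m = (-12 - 8)² + 401253 = (-20)² + 401253 = 400 + 401253 = 401653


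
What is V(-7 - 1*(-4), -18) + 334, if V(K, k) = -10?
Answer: 324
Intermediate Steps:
V(-7 - 1*(-4), -18) + 334 = -10 + 334 = 324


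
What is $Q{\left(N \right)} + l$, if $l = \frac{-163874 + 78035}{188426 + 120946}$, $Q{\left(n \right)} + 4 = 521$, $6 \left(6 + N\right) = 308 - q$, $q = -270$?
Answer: $\frac{53286495}{103124} \approx 516.72$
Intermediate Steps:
$N = \frac{271}{3}$ ($N = -6 + \frac{308 - -270}{6} = -6 + \frac{308 + 270}{6} = -6 + \frac{1}{6} \cdot 578 = -6 + \frac{289}{3} = \frac{271}{3} \approx 90.333$)
$Q{\left(n \right)} = 517$ ($Q{\left(n \right)} = -4 + 521 = 517$)
$l = - \frac{28613}{103124}$ ($l = - \frac{85839}{309372} = \left(-85839\right) \frac{1}{309372} = - \frac{28613}{103124} \approx -0.27746$)
$Q{\left(N \right)} + l = 517 - \frac{28613}{103124} = \frac{53286495}{103124}$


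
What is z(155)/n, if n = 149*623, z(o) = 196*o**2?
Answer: 672700/13261 ≈ 50.728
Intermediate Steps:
n = 92827
z(155)/n = (196*155**2)/92827 = (196*24025)*(1/92827) = 4708900*(1/92827) = 672700/13261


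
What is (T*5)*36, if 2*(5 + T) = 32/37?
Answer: -30420/37 ≈ -822.16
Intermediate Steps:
T = -169/37 (T = -5 + (32/37)/2 = -5 + (32*(1/37))/2 = -5 + (1/2)*(32/37) = -5 + 16/37 = -169/37 ≈ -4.5676)
(T*5)*36 = -169/37*5*36 = -845/37*36 = -30420/37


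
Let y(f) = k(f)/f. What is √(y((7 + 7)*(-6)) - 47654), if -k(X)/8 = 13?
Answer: 2*I*√5253717/21 ≈ 218.3*I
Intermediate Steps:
k(X) = -104 (k(X) = -8*13 = -104)
y(f) = -104/f
√(y((7 + 7)*(-6)) - 47654) = √(-104*(-1/(6*(7 + 7))) - 47654) = √(-104/(14*(-6)) - 47654) = √(-104/(-84) - 47654) = √(-104*(-1/84) - 47654) = √(26/21 - 47654) = √(-1000708/21) = 2*I*√5253717/21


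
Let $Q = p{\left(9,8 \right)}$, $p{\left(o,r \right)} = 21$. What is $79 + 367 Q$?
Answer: $7786$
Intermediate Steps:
$Q = 21$
$79 + 367 Q = 79 + 367 \cdot 21 = 79 + 7707 = 7786$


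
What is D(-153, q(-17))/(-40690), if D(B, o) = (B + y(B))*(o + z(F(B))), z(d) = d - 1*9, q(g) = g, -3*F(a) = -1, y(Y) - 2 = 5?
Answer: -5621/61035 ≈ -0.092095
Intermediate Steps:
y(Y) = 7 (y(Y) = 2 + 5 = 7)
F(a) = ⅓ (F(a) = -⅓*(-1) = ⅓)
z(d) = -9 + d (z(d) = d - 9 = -9 + d)
D(B, o) = (7 + B)*(-26/3 + o) (D(B, o) = (B + 7)*(o + (-9 + ⅓)) = (7 + B)*(o - 26/3) = (7 + B)*(-26/3 + o))
D(-153, q(-17))/(-40690) = (-182/3 + 7*(-17) - 26/3*(-153) - 153*(-17))/(-40690) = (-182/3 - 119 + 1326 + 2601)*(-1/40690) = (11242/3)*(-1/40690) = -5621/61035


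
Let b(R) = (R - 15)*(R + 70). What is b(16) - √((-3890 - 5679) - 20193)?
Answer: 86 - I*√29762 ≈ 86.0 - 172.52*I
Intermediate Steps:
b(R) = (-15 + R)*(70 + R)
b(16) - √((-3890 - 5679) - 20193) = (-1050 + 16² + 55*16) - √((-3890 - 5679) - 20193) = (-1050 + 256 + 880) - √(-9569 - 20193) = 86 - √(-29762) = 86 - I*√29762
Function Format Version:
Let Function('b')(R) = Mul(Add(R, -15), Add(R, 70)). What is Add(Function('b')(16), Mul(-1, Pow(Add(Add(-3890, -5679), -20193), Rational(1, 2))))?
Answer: Add(86, Mul(-1, I, Pow(29762, Rational(1, 2)))) ≈ Add(86.000, Mul(-172.52, I))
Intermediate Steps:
Function('b')(R) = Mul(Add(-15, R), Add(70, R))
Add(Function('b')(16), Mul(-1, Pow(Add(Add(-3890, -5679), -20193), Rational(1, 2)))) = Add(Add(-1050, Pow(16, 2), Mul(55, 16)), Mul(-1, Pow(Add(Add(-3890, -5679), -20193), Rational(1, 2)))) = Add(Add(-1050, 256, 880), Mul(-1, Pow(Add(-9569, -20193), Rational(1, 2)))) = Add(86, Mul(-1, Pow(-29762, Rational(1, 2)))) = Add(86, Mul(-1, Mul(I, Pow(29762, Rational(1, 2))))) = Add(86, Mul(-1, I, Pow(29762, Rational(1, 2))))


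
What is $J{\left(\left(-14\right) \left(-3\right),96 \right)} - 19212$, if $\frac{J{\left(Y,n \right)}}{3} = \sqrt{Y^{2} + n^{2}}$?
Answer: $-19212 + 18 \sqrt{305} \approx -18898.0$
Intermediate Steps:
$J{\left(Y,n \right)} = 3 \sqrt{Y^{2} + n^{2}}$
$J{\left(\left(-14\right) \left(-3\right),96 \right)} - 19212 = 3 \sqrt{\left(\left(-14\right) \left(-3\right)\right)^{2} + 96^{2}} - 19212 = 3 \sqrt{42^{2} + 9216} - 19212 = 3 \sqrt{1764 + 9216} - 19212 = 3 \sqrt{10980} - 19212 = 3 \cdot 6 \sqrt{305} - 19212 = 18 \sqrt{305} - 19212 = -19212 + 18 \sqrt{305}$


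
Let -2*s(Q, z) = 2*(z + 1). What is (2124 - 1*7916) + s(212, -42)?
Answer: -5751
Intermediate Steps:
s(Q, z) = -1 - z (s(Q, z) = -(z + 1) = -(1 + z) = -(2 + 2*z)/2 = -1 - z)
(2124 - 1*7916) + s(212, -42) = (2124 - 1*7916) + (-1 - 1*(-42)) = (2124 - 7916) + (-1 + 42) = -5792 + 41 = -5751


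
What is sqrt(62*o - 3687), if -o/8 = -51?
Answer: 147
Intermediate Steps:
o = 408 (o = -8*(-51) = 408)
sqrt(62*o - 3687) = sqrt(62*408 - 3687) = sqrt(25296 - 3687) = sqrt(21609) = 147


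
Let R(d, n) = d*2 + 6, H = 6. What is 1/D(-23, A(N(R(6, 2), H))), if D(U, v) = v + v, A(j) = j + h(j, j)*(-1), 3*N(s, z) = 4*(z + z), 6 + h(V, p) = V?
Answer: 1/12 ≈ 0.083333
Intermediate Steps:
h(V, p) = -6 + V
R(d, n) = 6 + 2*d (R(d, n) = 2*d + 6 = 6 + 2*d)
N(s, z) = 8*z/3 (N(s, z) = (4*(z + z))/3 = (4*(2*z))/3 = (8*z)/3 = 8*z/3)
A(j) = 6 (A(j) = j + (-6 + j)*(-1) = j + (6 - j) = 6)
D(U, v) = 2*v
1/D(-23, A(N(R(6, 2), H))) = 1/(2*6) = 1/12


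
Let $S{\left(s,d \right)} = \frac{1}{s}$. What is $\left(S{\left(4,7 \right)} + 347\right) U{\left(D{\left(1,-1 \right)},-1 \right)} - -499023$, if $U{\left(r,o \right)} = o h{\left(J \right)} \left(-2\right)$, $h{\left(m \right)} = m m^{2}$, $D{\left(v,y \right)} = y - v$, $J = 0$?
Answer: $499023$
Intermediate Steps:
$h{\left(m \right)} = m^{3}$
$U{\left(r,o \right)} = 0$ ($U{\left(r,o \right)} = o 0^{3} \left(-2\right) = o 0 \left(-2\right) = 0 \left(-2\right) = 0$)
$\left(S{\left(4,7 \right)} + 347\right) U{\left(D{\left(1,-1 \right)},-1 \right)} - -499023 = \left(\frac{1}{4} + 347\right) 0 - -499023 = \left(\frac{1}{4} + 347\right) 0 + 499023 = \frac{1389}{4} \cdot 0 + 499023 = 0 + 499023 = 499023$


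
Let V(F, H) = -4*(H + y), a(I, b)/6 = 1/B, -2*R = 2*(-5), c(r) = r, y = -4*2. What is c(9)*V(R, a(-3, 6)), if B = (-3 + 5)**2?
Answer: 234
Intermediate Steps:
y = -8
B = 4 (B = 2**2 = 4)
R = 5 (R = -(-5) = -1/2*(-10) = 5)
a(I, b) = 3/2 (a(I, b) = 6/4 = 6*(1/4) = 3/2)
V(F, H) = 32 - 4*H (V(F, H) = -4*(H - 8) = -4*(-8 + H) = 32 - 4*H)
c(9)*V(R, a(-3, 6)) = 9*(32 - 4*3/2) = 9*(32 - 6) = 9*26 = 234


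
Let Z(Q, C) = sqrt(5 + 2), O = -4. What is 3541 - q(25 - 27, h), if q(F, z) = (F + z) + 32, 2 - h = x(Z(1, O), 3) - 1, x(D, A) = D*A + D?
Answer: 3508 + 4*sqrt(7) ≈ 3518.6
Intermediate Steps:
Z(Q, C) = sqrt(7)
x(D, A) = D + A*D (x(D, A) = A*D + D = D + A*D)
h = 3 - 4*sqrt(7) (h = 2 - (sqrt(7)*(1 + 3) - 1) = 2 - (sqrt(7)*4 - 1) = 2 - (4*sqrt(7) - 1) = 2 - (-1 + 4*sqrt(7)) = 2 + (1 - 4*sqrt(7)) = 3 - 4*sqrt(7) ≈ -7.5830)
q(F, z) = 32 + F + z
3541 - q(25 - 27, h) = 3541 - (32 + (25 - 27) + (3 - 4*sqrt(7))) = 3541 - (32 - 2 + (3 - 4*sqrt(7))) = 3541 - (33 - 4*sqrt(7)) = 3541 + (-33 + 4*sqrt(7)) = 3508 + 4*sqrt(7)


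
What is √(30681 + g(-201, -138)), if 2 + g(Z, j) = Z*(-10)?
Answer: √32689 ≈ 180.80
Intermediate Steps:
g(Z, j) = -2 - 10*Z (g(Z, j) = -2 + Z*(-10) = -2 - 10*Z)
√(30681 + g(-201, -138)) = √(30681 + (-2 - 10*(-201))) = √(30681 + (-2 + 2010)) = √(30681 + 2008) = √32689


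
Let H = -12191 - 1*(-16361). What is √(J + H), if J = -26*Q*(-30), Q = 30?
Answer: √27570 ≈ 166.04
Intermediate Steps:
H = 4170 (H = -12191 + 16361 = 4170)
J = 23400 (J = -26*30*(-30) = -780*(-30) = 23400)
√(J + H) = √(23400 + 4170) = √27570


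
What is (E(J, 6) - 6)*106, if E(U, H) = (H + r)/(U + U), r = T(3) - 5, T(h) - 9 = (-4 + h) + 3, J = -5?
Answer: -3816/5 ≈ -763.20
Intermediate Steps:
T(h) = 8 + h (T(h) = 9 + ((-4 + h) + 3) = 9 + (-1 + h) = 8 + h)
r = 6 (r = (8 + 3) - 5 = 11 - 5 = 6)
E(U, H) = (6 + H)/(2*U) (E(U, H) = (H + 6)/(U + U) = (6 + H)/((2*U)) = (6 + H)*(1/(2*U)) = (6 + H)/(2*U))
(E(J, 6) - 6)*106 = ((½)*(6 + 6)/(-5) - 6)*106 = ((½)*(-⅕)*12 - 6)*106 = (-6/5 - 6)*106 = -36/5*106 = -3816/5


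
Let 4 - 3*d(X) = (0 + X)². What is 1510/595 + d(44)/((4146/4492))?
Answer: -171498410/246687 ≈ -695.21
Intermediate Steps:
d(X) = 4/3 - X²/3 (d(X) = 4/3 - (0 + X)²/3 = 4/3 - X²/3)
1510/595 + d(44)/((4146/4492)) = 1510/595 + (4/3 - ⅓*44²)/((4146/4492)) = 1510*(1/595) + (4/3 - ⅓*1936)/((4146*(1/4492))) = 302/119 + (4/3 - 1936/3)/(2073/2246) = 302/119 - 644*2246/2073 = 302/119 - 1446424/2073 = -171498410/246687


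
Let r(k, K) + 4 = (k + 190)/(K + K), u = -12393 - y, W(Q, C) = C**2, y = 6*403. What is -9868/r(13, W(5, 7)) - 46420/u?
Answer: 682474204/133299 ≈ 5119.9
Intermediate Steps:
y = 2418
u = -14811 (u = -12393 - 1*2418 = -12393 - 2418 = -14811)
r(k, K) = -4 + (190 + k)/(2*K) (r(k, K) = -4 + (k + 190)/(K + K) = -4 + (190 + k)/((2*K)) = -4 + (190 + k)*(1/(2*K)) = -4 + (190 + k)/(2*K))
-9868/r(13, W(5, 7)) - 46420/u = -9868*98/(190 + 13 - 8*7**2) - 46420/(-14811) = -9868*98/(190 + 13 - 8*49) - 46420*(-1/14811) = -9868*98/(190 + 13 - 392) + 46420/14811 = -9868/((1/2)*(1/49)*(-189)) + 46420/14811 = -9868/(-27/14) + 46420/14811 = -9868*(-14/27) + 46420/14811 = 138152/27 + 46420/14811 = 682474204/133299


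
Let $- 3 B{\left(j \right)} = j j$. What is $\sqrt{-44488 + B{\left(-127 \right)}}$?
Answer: $\frac{i \sqrt{448779}}{3} \approx 223.3 i$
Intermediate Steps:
$B{\left(j \right)} = - \frac{j^{2}}{3}$ ($B{\left(j \right)} = - \frac{j j}{3} = - \frac{j^{2}}{3}$)
$\sqrt{-44488 + B{\left(-127 \right)}} = \sqrt{-44488 - \frac{\left(-127\right)^{2}}{3}} = \sqrt{-44488 - \frac{16129}{3}} = \sqrt{- \frac{149593}{3}} = \frac{i \sqrt{448779}}{3}$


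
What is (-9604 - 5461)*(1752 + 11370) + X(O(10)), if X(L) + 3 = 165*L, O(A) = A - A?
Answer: -197682933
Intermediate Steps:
O(A) = 0
X(L) = -3 + 165*L
(-9604 - 5461)*(1752 + 11370) + X(O(10)) = (-9604 - 5461)*(1752 + 11370) + (-3 + 165*0) = -15065*13122 + (-3 + 0) = -197682930 - 3 = -197682933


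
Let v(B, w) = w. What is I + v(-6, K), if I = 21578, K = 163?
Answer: 21741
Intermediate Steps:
I + v(-6, K) = 21578 + 163 = 21741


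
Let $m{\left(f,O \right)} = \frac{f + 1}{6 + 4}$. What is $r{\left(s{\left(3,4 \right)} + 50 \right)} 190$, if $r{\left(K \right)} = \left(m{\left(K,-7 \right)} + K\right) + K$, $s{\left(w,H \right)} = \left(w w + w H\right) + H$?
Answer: $29944$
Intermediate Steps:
$m{\left(f,O \right)} = \frac{1}{10} + \frac{f}{10}$ ($m{\left(f,O \right)} = \frac{1 + f}{10} = \left(1 + f\right) \frac{1}{10} = \frac{1}{10} + \frac{f}{10}$)
$s{\left(w,H \right)} = H + w^{2} + H w$ ($s{\left(w,H \right)} = \left(w^{2} + H w\right) + H = H + w^{2} + H w$)
$r{\left(K \right)} = \frac{1}{10} + \frac{21 K}{10}$ ($r{\left(K \right)} = \left(\left(\frac{1}{10} + \frac{K}{10}\right) + K\right) + K = \left(\frac{1}{10} + \frac{11 K}{10}\right) + K = \frac{1}{10} + \frac{21 K}{10}$)
$r{\left(s{\left(3,4 \right)} + 50 \right)} 190 = \left(\frac{1}{10} + \frac{21 \left(\left(4 + 3^{2} + 4 \cdot 3\right) + 50\right)}{10}\right) 190 = \left(\frac{1}{10} + \frac{21 \left(\left(4 + 9 + 12\right) + 50\right)}{10}\right) 190 = \left(\frac{1}{10} + \frac{21 \left(25 + 50\right)}{10}\right) 190 = \left(\frac{1}{10} + \frac{21}{10} \cdot 75\right) 190 = \left(\frac{1}{10} + \frac{315}{2}\right) 190 = \frac{788}{5} \cdot 190 = 29944$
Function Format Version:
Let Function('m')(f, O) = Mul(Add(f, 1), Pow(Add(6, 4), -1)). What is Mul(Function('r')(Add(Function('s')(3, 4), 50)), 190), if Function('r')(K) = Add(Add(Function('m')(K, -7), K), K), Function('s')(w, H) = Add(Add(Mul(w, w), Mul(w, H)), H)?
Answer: 29944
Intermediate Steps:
Function('m')(f, O) = Add(Rational(1, 10), Mul(Rational(1, 10), f)) (Function('m')(f, O) = Mul(Add(1, f), Pow(10, -1)) = Mul(Add(1, f), Rational(1, 10)) = Add(Rational(1, 10), Mul(Rational(1, 10), f)))
Function('s')(w, H) = Add(H, Pow(w, 2), Mul(H, w)) (Function('s')(w, H) = Add(Add(Pow(w, 2), Mul(H, w)), H) = Add(H, Pow(w, 2), Mul(H, w)))
Function('r')(K) = Add(Rational(1, 10), Mul(Rational(21, 10), K)) (Function('r')(K) = Add(Add(Add(Rational(1, 10), Mul(Rational(1, 10), K)), K), K) = Add(Add(Rational(1, 10), Mul(Rational(11, 10), K)), K) = Add(Rational(1, 10), Mul(Rational(21, 10), K)))
Mul(Function('r')(Add(Function('s')(3, 4), 50)), 190) = Mul(Add(Rational(1, 10), Mul(Rational(21, 10), Add(Add(4, Pow(3, 2), Mul(4, 3)), 50))), 190) = Mul(Add(Rational(1, 10), Mul(Rational(21, 10), Add(Add(4, 9, 12), 50))), 190) = Mul(Add(Rational(1, 10), Mul(Rational(21, 10), Add(25, 50))), 190) = Mul(Add(Rational(1, 10), Mul(Rational(21, 10), 75)), 190) = Mul(Add(Rational(1, 10), Rational(315, 2)), 190) = Mul(Rational(788, 5), 190) = 29944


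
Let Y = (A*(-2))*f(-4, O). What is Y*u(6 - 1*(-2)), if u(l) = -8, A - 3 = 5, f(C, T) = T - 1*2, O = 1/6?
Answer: -704/3 ≈ -234.67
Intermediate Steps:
O = 1/6 (O = 1*(1/6) = 1/6 ≈ 0.16667)
f(C, T) = -2 + T (f(C, T) = T - 2 = -2 + T)
A = 8 (A = 3 + 5 = 8)
Y = 88/3 (Y = (8*(-2))*(-2 + 1/6) = -16*(-11/6) = 88/3 ≈ 29.333)
Y*u(6 - 1*(-2)) = (88/3)*(-8) = -704/3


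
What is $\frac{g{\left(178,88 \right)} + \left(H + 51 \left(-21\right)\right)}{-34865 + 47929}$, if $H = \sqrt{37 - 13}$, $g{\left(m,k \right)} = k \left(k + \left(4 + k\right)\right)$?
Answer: $\frac{14769}{13064} + \frac{\sqrt{6}}{6532} \approx 1.1309$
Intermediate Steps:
$g{\left(m,k \right)} = k \left(4 + 2 k\right)$
$H = 2 \sqrt{6}$ ($H = \sqrt{24} = 2 \sqrt{6} \approx 4.899$)
$\frac{g{\left(178,88 \right)} + \left(H + 51 \left(-21\right)\right)}{-34865 + 47929} = \frac{2 \cdot 88 \left(2 + 88\right) + \left(2 \sqrt{6} + 51 \left(-21\right)\right)}{-34865 + 47929} = \frac{2 \cdot 88 \cdot 90 - \left(1071 - 2 \sqrt{6}\right)}{13064} = \left(15840 - \left(1071 - 2 \sqrt{6}\right)\right) \frac{1}{13064} = \left(14769 + 2 \sqrt{6}\right) \frac{1}{13064} = \frac{14769}{13064} + \frac{\sqrt{6}}{6532}$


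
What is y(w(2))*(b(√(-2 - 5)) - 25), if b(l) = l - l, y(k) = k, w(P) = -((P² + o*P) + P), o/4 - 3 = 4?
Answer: 1550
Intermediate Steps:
o = 28 (o = 12 + 4*4 = 12 + 16 = 28)
w(P) = -P² - 29*P (w(P) = -((P² + 28*P) + P) = -(P² + 29*P) = -P² - 29*P)
b(l) = 0
y(w(2))*(b(√(-2 - 5)) - 25) = (-1*2*(29 + 2))*(0 - 25) = -1*2*31*(-25) = -62*(-25) = 1550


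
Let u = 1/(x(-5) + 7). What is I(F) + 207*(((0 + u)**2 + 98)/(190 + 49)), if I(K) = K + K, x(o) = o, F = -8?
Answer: 66055/956 ≈ 69.095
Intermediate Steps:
I(K) = 2*K
u = 1/2 (u = 1/(-5 + 7) = 1/2 ≈ 0.50000)
I(F) + 207*(((0 + u)**2 + 98)/(190 + 49)) = 2*(-8) + 207*(((0 + 1/2)**2 + 98)/(190 + 49)) = -16 + 207*(((1/2)**2 + 98)/239) = -16 + 207*((1/4 + 98)*(1/239)) = -16 + 207*((393/4)*(1/239)) = -16 + 207*(393/956) = -16 + 81351/956 = 66055/956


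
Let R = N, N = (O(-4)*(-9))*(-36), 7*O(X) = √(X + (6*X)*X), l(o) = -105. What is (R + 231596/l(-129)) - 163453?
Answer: -17394161/105 + 648*√23/7 ≈ -1.6521e+5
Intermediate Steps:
O(X) = √(X + 6*X²)/7 (O(X) = √(X + (6*X)*X)/7 = √(X + 6*X²)/7)
N = 648*√23/7 (N = ((√(-4*(1 + 6*(-4)))/7)*(-9))*(-36) = ((√(-4*(1 - 24))/7)*(-9))*(-36) = ((√(-4*(-23))/7)*(-9))*(-36) = ((√92/7)*(-9))*(-36) = (((2*√23)/7)*(-9))*(-36) = ((2*√23/7)*(-9))*(-36) = -18*√23/7*(-36) = 648*√23/7 ≈ 443.96)
R = 648*√23/7 ≈ 443.96
(R + 231596/l(-129)) - 163453 = (648*√23/7 + 231596/(-105)) - 163453 = (648*√23/7 + 231596*(-1/105)) - 163453 = (648*√23/7 - 231596/105) - 163453 = (-231596/105 + 648*√23/7) - 163453 = -17394161/105 + 648*√23/7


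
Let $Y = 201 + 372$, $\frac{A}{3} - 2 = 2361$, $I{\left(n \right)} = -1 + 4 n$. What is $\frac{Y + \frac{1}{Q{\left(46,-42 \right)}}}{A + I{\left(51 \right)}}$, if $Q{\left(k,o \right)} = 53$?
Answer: $\frac{15185}{193238} \approx 0.078582$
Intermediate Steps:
$A = 7089$ ($A = 6 + 3 \cdot 2361 = 6 + 7083 = 7089$)
$Y = 573$
$\frac{Y + \frac{1}{Q{\left(46,-42 \right)}}}{A + I{\left(51 \right)}} = \frac{573 + \frac{1}{53}}{7089 + \left(-1 + 4 \cdot 51\right)} = \frac{573 + \frac{1}{53}}{7089 + \left(-1 + 204\right)} = \frac{30370}{53 \left(7089 + 203\right)} = \frac{30370}{53 \cdot 7292} = \frac{30370}{53} \cdot \frac{1}{7292} = \frac{15185}{193238}$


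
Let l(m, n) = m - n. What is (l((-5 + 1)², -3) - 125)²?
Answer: 11236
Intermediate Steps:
(l((-5 + 1)², -3) - 125)² = (((-5 + 1)² - 1*(-3)) - 125)² = (((-4)² + 3) - 125)² = ((16 + 3) - 125)² = (19 - 125)² = (-106)² = 11236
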